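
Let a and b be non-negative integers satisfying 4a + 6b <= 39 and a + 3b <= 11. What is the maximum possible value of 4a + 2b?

(a,b)=(9,0): 4·9+6·0=36≤39, 1·9+3·0=9≤11, objective 36.
(a,b)=(8,1): 4·8+6·1=38≤39, 1·8+3·1=11≤11, objective 34.
Maximum is 36 at (a,b)=(9,0).

36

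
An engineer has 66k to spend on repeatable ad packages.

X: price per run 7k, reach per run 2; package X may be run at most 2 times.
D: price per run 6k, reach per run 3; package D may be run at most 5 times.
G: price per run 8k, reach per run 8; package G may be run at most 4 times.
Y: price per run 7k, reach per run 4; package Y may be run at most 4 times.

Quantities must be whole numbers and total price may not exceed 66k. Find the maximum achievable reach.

G has the best ratio (8/8); taking only G gives at most 4×8 = 32 (stopped by the supply cap of 4).
Mixing does better — 1×D, 4×G, and 4×Y: price 66 ≤ 66, reach 1·3 + 4·8 + 4·4 = 51.

51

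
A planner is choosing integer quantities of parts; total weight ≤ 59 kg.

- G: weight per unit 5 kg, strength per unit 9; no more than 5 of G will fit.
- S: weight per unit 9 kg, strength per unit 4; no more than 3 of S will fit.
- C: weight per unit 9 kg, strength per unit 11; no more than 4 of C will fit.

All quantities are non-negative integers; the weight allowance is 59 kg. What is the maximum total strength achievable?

80

G has the best ratio (9/5); taking only G gives at most 5×9 = 45 (stopped by the supply cap of 5).
Mixing does better — 4×G and 4×C: weight 56 ≤ 59, strength 4·9 + 4·11 = 80.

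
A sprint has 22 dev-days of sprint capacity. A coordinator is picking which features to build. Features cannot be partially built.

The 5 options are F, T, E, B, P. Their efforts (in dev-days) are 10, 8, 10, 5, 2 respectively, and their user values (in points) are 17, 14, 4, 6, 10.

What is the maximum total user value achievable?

41

Allowing fractional choices, the relaxed optimum would be about 43.4, but features are indivisible.
F + T + P: effort 10 + 8 + 2 = 20 ≤ 22, user value 17 + 14 + 10 = 41.
F + B + P: effort 10 + 5 + 2 = 17 ≤ 22, user value 17 + 6 + 10 = 33.
Best is F, T, and P with total user value 41.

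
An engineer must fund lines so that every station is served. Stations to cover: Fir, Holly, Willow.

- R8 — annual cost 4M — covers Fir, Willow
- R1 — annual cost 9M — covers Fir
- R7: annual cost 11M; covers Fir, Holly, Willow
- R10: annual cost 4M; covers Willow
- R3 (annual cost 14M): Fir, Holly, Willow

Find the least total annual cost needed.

This is a weighted set-cover instance.
R7 alone covers Fir, Holly, Willow — every station.
Total annual cost: 11.

11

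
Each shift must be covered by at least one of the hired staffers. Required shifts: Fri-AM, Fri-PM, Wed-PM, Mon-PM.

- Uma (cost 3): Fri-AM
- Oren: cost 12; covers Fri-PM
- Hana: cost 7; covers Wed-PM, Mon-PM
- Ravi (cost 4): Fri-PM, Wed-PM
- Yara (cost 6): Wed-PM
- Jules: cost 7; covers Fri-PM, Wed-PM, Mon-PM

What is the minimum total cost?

This is an integer covering problem.
The greedy cost-per-new-shift heuristic would pick Ravi, Uma, and Hana for 14, but a cheaper cover exists.
Choose Uma and Jules: together they cover Fri-AM, Fri-PM, Wed-PM, Mon-PM — every shift.
Total cost: 3 + 7 = 10.
No cover costs less than 10.

10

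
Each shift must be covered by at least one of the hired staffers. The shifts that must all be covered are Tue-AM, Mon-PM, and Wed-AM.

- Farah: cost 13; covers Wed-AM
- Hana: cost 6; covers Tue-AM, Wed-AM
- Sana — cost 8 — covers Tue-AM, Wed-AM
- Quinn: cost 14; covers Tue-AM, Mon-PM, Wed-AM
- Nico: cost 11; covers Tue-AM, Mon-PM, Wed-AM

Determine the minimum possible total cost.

11

This is an integer covering problem.
Nico alone covers Tue-AM, Mon-PM, Wed-AM — every shift.
Total cost: 11.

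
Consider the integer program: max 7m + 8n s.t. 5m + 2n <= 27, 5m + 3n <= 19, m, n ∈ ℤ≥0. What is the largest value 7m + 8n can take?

The continuous relaxation peaks at (0, 6.33) with value 50.67; rounding to a feasible lattice point costs some objective.
(m,n)=(0,6): 5·0+2·6=12≤27, 5·0+3·6=18≤19, objective 48.
(m,n)=(0,5): 5·0+2·5=10≤27, 5·0+3·5=15≤19, objective 40.
No feasible integer point exceeds 48.

48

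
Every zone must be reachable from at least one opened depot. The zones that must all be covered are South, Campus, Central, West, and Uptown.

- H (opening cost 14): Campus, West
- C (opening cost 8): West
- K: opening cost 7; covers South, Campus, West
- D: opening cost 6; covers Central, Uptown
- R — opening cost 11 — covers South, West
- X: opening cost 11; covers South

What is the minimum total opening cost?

Choose K and D: together they cover South, Campus, Central, West, Uptown — every zone.
Total opening cost: 7 + 6 = 13.
No cover costs less than 13.

13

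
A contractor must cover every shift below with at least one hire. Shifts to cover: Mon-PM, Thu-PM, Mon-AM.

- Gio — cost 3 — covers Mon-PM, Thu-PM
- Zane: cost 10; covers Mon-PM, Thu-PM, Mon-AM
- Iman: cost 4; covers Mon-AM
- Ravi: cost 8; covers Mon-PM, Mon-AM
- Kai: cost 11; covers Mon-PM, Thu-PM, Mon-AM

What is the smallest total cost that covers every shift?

This is a weighted set-cover instance.
Choose Gio and Iman: together they cover Mon-PM, Thu-PM, Mon-AM — every shift.
Total cost: 3 + 4 = 7.
No cover costs less than 7.

7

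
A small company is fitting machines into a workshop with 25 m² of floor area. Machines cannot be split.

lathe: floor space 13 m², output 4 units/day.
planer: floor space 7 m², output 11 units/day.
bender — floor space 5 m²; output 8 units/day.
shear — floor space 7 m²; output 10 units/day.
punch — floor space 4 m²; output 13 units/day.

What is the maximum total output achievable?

This is a 0-1 knapsack instance.
planer + shear + punch: floor space 7 + 7 + 4 = 18 ≤ 25, output 11 + 10 + 13 = 34.
planer + bender + shear + punch: floor space 7 + 5 + 7 + 4 = 23 ≤ 25, output 11 + 8 + 10 + 13 = 42.
Best is planer, bender, shear, and punch with total output 42.

42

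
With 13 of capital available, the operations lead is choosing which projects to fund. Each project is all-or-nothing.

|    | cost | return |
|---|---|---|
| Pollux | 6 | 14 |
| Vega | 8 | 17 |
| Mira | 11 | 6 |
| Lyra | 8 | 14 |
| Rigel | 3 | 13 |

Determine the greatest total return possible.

30

This is an integer program with binary decision variables.
Allowing fractional choices, the relaxed optimum would be about 35.5, but projects are indivisible.
Pollux + Rigel: cost 6 + 3 = 9 ≤ 13, return 14 + 13 = 27.
Lyra + Rigel: cost 8 + 3 = 11 ≤ 13, return 14 + 13 = 27.
Vega + Rigel: cost 8 + 3 = 11 ≤ 13, return 17 + 13 = 30.
Best is Vega and Rigel with total return 30.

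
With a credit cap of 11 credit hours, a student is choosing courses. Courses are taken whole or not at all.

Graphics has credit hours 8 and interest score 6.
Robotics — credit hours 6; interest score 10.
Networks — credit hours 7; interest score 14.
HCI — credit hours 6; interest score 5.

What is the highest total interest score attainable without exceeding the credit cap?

14

Treat it as a binary knapsack problem.
Allowing fractional choices, the relaxed optimum would be about 20.7, but courses are indivisible.
Robotics: credit hours 6 ≤ 11, interest score 10.
Networks: credit hours 7 ≤ 11, interest score 14.
Best is Networks with total interest score 14.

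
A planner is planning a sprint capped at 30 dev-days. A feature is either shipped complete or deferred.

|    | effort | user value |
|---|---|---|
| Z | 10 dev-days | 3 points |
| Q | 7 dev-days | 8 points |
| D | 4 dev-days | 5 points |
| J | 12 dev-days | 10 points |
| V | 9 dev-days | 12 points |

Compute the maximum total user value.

30

Take Q, J, and V: effort 7 + 12 + 9 = 28 ≤ 30, user value 8 + 10 + 12 = 30.
No other feasible combination does better.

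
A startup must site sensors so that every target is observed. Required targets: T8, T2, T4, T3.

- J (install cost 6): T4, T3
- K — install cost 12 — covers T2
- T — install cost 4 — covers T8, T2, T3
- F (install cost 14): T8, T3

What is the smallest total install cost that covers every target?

10

Choose J and T: together they cover T8, T2, T4, T3 — every target.
Total install cost: 6 + 4 = 10.
No cover costs less than 10.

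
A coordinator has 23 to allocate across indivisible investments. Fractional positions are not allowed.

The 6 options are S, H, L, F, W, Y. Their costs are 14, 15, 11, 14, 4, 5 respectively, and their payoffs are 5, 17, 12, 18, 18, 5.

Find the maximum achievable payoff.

41

This is an integer program with binary decision variables.
H + W: cost 15 + 4 = 19 ≤ 23, payoff 17 + 18 = 35.
F + W: cost 14 + 4 = 18 ≤ 23, payoff 18 + 18 = 36.
F + W + Y: cost 14 + 4 + 5 = 23 ≤ 23, payoff 18 + 18 + 5 = 41.
Best is F, W, and Y with total payoff 41.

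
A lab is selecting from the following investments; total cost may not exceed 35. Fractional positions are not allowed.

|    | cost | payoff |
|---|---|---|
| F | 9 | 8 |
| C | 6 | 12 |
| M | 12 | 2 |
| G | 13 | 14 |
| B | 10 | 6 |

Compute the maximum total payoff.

34

Treat it as a binary knapsack problem.
Allowing fractional choices, the relaxed optimum would be about 38.2, but investments are indivisible.
C + G + B: cost 6 + 13 + 10 = 29 ≤ 35, payoff 12 + 14 + 6 = 32.
C + M + G: cost 6 + 12 + 13 = 31 ≤ 35, payoff 12 + 2 + 14 = 28.
F + C + G: cost 9 + 6 + 13 = 28 ≤ 35, payoff 8 + 12 + 14 = 34.
Best is F, C, and G with total payoff 34.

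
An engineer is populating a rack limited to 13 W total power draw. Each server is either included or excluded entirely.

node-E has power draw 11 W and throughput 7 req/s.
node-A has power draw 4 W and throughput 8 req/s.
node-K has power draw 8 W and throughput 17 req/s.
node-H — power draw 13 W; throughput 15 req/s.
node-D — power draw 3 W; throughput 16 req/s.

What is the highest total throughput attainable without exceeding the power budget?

33

Take node-K and node-D: power draw 8 + 3 = 11 ≤ 13, throughput 17 + 16 = 33.
No other feasible combination does better.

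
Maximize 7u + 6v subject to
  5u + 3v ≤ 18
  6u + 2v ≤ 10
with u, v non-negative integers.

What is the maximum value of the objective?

(u,v)=(0,5) is feasible, giving 30.
(u,v)=(0,4) is feasible, giving 24.
No feasible integer point exceeds 30.

30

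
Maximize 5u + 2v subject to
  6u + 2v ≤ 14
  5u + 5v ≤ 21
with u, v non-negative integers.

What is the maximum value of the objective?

Relaxing integrality, the LP optimum is 12.60 at (u,v) = (1.4, 2.8), which is not an integer point.
(u,v)=(2,1): 6·2+2·1=14≤14, 5·2+5·1=15≤21, objective 12.
(u,v)=(1,3): 6·1+2·3=12≤14, 5·1+5·3=20≤21, objective 11.
(u,v)=(2,0): 6·2+2·0=12≤14, 5·2+5·0=10≤21, objective 10.
The best lattice point is (2,1), giving 12.

12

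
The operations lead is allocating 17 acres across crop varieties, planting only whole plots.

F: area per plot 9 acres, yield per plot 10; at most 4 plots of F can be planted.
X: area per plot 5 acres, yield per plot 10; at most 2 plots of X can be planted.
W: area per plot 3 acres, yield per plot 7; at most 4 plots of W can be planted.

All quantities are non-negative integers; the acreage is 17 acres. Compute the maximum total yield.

Take 1×X and 4×W: area 17 ≤ 17, yield 1·10 + 4·7 = 38.
W has the best ratio (7/3) and is taken to its limit of 4; remaining capacity is filled optimally with the others.

38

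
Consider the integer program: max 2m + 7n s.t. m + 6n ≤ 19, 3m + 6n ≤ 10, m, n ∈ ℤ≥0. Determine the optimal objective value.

9

Relaxing integrality, the LP optimum is 11.67 at (m,n) = (0, 1.67), which is not an integer point.
(m,n)=(1,1): 1·1+6·1=7≤19, 3·1+6·1=9≤10, objective 9.
(m,n)=(0,1): 1·0+6·1=6≤19, 3·0+6·1=6≤10, objective 7.
(m,n)=(2,0): 1·2+6·0=2≤19, 3·2+6·0=6≤10, objective 4.
Maximum is 9 at (m,n)=(1,1).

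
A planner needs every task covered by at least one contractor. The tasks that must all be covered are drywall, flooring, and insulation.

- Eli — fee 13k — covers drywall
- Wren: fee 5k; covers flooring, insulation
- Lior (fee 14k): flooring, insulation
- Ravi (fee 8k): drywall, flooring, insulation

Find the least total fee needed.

8

The greedy cost-per-new-task heuristic would pick Wren and Ravi for 13, but a cheaper cover exists.
Ravi alone covers drywall, flooring, insulation — every task.
Total fee: 8.
No cover costs less than 8.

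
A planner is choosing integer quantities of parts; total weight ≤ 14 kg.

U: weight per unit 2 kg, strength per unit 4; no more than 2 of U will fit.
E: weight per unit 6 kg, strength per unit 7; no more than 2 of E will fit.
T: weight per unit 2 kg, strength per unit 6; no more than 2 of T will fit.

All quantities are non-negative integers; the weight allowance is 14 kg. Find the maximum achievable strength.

27

This is a bounded integer knapsack.
Take 2×U, 1×E, and 2×T: weight 14 ≤ 14, strength 2·4 + 1·7 + 2·6 = 27.
T has the best ratio (6/2) and is taken to its limit of 2; remaining capacity is filled optimally with the others.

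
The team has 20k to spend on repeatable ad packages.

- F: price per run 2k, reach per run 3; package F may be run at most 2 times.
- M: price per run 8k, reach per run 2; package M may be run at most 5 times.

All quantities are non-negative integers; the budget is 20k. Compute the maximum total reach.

This is a bounded integer knapsack.
Take 2×F and 2×M: price 20 ≤ 20, reach 2·3 + 2·2 = 10.
F has the best ratio (3/2) and is taken to its limit of 2; remaining capacity is filled optimally with the others.

10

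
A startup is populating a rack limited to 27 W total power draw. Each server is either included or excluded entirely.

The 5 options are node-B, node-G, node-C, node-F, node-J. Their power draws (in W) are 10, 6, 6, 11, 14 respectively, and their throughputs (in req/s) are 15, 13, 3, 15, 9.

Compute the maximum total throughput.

43

node-B + node-G + node-F: power draw 10 + 6 + 11 = 27 ≤ 27, throughput 15 + 13 + 15 = 43.
node-B + node-C + node-F: power draw 10 + 6 + 11 = 27 ≤ 27, throughput 15 + 3 + 15 = 33.
Best is node-B, node-G, and node-F with total throughput 43.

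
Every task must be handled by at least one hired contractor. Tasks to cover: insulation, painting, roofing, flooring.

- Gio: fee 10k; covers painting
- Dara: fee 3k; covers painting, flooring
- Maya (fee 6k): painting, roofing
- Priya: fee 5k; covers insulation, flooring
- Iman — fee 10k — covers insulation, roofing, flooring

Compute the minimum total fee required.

11

Choose Maya and Priya: together they cover insulation, painting, roofing, flooring — every task.
Total fee: 6 + 5 = 11.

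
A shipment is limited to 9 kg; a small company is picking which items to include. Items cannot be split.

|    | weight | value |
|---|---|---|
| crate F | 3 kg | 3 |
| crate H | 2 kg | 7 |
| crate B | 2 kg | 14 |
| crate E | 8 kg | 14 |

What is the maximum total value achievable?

24

Treat it as a binary knapsack problem.
crate H + crate B: weight 2 + 2 = 4 ≤ 9, value 7 + 14 = 21.
crate F + crate B: weight 3 + 2 = 5 ≤ 9, value 3 + 14 = 17.
crate F + crate H + crate B: weight 3 + 2 + 2 = 7 ≤ 9, value 3 + 7 + 14 = 24.
Best is crate F, crate H, and crate B with total value 24.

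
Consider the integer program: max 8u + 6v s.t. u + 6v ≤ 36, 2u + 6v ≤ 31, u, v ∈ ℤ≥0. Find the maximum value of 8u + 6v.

120

The continuous relaxation peaks at (15.5, 0) with value 124.00; rounding to a feasible lattice point costs some objective.
(u,v)=(15,0): 1·15+6·0=15≤36, 2·15+6·0=30≤31, objective 120.
(u,v)=(14,0): 1·14+6·0=14≤36, 2·14+6·0=28≤31, objective 112.
No feasible integer point exceeds 120.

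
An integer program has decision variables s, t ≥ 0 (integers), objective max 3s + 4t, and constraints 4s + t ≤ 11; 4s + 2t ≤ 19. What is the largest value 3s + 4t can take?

36

(s,t)=(0,9) is feasible, giving 36.
(s,t)=(0,8) is feasible, giving 32.
No feasible integer point exceeds 36.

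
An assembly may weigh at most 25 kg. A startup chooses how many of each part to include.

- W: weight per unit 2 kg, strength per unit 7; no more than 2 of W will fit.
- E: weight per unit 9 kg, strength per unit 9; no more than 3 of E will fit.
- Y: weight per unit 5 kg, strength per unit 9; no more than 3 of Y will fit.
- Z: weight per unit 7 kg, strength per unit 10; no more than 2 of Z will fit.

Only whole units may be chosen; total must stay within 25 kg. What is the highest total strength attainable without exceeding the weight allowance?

1×W, 3×Y, and 1×Z: weight 24 ≤ 25, strength 1·7 + 3·9 + 1·10 = 44.
2×W, 1×Y, and 2×Z: weight 23 ≤ 25, strength 2·7 + 1·9 + 2·10 = 43.
Best is 44.

44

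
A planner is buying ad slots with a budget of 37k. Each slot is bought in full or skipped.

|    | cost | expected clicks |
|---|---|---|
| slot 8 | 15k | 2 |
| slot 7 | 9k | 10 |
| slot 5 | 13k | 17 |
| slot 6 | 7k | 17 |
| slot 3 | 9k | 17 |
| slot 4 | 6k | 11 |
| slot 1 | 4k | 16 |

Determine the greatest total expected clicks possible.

71

Treat it as a binary knapsack problem.
slot 5 + slot 6 + slot 3 + slot 1: cost 13 + 7 + 9 + 4 = 33 ≤ 37, expected clicks 17 + 17 + 17 + 16 = 67.
slot 7 + slot 6 + slot 3 + slot 4 + slot 1: cost 9 + 7 + 9 + 6 + 4 = 35 ≤ 37, expected clicks 10 + 17 + 17 + 11 + 16 = 71.
Best is slot 7, slot 6, slot 3, slot 4, and slot 1 with total expected clicks 71.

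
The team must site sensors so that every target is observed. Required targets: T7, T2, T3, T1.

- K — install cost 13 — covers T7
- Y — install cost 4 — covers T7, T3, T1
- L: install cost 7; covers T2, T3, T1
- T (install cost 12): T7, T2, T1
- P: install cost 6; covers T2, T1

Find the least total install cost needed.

Choose Y and P: together they cover T7, T2, T3, T1 — every target.
Total install cost: 4 + 6 = 10.
No cover costs less than 10.

10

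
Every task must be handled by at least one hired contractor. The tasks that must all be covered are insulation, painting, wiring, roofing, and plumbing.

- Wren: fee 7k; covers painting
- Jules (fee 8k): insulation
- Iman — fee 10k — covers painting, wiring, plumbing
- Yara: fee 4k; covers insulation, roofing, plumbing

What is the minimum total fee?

This is an integer covering problem.
Choose Iman and Yara: together they cover insulation, painting, wiring, roofing, plumbing — every task.
Total fee: 10 + 4 = 14.
No cover costs less than 14.

14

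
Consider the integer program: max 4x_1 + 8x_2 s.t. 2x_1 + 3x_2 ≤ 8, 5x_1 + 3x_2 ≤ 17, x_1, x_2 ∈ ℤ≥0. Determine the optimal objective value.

(x_1,x_2)=(1,2): 2·1+3·2=8≤8, 5·1+3·2=11≤17, objective 20.
(x_1,x_2)=(2,1): 2·2+3·1=7≤8, 5·2+3·1=13≤17, objective 16.
(x_1,x_2)=(0,2): 2·0+3·2=6≤8, 5·0+3·2=6≤17, objective 16.
Maximum is 20 at (x_1,x_2)=(1,2).

20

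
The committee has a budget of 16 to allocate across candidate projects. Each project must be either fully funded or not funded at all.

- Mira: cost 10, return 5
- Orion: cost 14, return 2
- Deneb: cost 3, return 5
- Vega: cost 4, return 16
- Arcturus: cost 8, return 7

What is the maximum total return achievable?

Vega + Arcturus: cost 4 + 8 = 12 ≤ 16, return 16 + 7 = 23.
Deneb + Vega + Arcturus: cost 3 + 4 + 8 = 15 ≤ 16, return 5 + 16 + 7 = 28.
Best is Deneb, Vega, and Arcturus with total return 28.

28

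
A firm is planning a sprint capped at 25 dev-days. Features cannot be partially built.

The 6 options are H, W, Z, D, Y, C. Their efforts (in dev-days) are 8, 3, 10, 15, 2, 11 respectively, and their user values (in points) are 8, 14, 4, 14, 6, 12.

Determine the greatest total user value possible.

Take H, W, Y, and C: effort 8 + 3 + 2 + 11 = 24 ≤ 25, user value 8 + 14 + 6 + 12 = 40.
No other feasible combination does better.

40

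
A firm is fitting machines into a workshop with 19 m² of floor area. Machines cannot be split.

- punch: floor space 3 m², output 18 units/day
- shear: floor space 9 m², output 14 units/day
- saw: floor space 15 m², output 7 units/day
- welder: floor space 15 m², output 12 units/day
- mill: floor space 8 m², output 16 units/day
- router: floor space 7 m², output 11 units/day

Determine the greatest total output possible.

45

This is an integer program with binary decision variables.
Allowing fractional choices, the relaxed optimum would be about 46.6, but machines are indivisible.
punch + shear + router: floor space 3 + 9 + 7 = 19 ≤ 19, output 18 + 14 + 11 = 43.
punch + mill + router: floor space 3 + 8 + 7 = 18 ≤ 19, output 18 + 16 + 11 = 45.
punch + mill: floor space 3 + 8 = 11 ≤ 19, output 18 + 16 = 34.
Best is punch, mill, and router with total output 45.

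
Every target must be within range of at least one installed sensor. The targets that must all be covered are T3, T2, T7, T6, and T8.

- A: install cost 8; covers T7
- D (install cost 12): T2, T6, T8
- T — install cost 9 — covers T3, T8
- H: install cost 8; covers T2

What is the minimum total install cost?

Choose A, D, and T: together they cover T3, T2, T7, T6, T8 — every target.
Total install cost: 8 + 12 + 9 = 29.
No cover costs less than 29.

29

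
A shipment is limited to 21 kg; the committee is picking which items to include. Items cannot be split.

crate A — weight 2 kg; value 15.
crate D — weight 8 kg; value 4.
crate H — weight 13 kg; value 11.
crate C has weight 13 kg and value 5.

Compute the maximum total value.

26

Allowing fractional choices, the relaxed optimum would be about 29.0, but items are indivisible.
crate A + crate C: weight 2 + 13 = 15 ≤ 21, value 15 + 5 = 20.
crate A + crate D: weight 2 + 8 = 10 ≤ 21, value 15 + 4 = 19.
crate A + crate H: weight 2 + 13 = 15 ≤ 21, value 15 + 11 = 26.
Best is crate A and crate H with total value 26.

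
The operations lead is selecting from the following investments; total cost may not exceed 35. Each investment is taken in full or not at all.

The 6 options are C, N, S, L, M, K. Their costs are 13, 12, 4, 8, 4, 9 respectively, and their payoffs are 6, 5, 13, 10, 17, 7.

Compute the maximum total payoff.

47

Treat it as a binary knapsack problem.
C + S + L + M: cost 13 + 4 + 8 + 4 = 29 ≤ 35, payoff 6 + 13 + 10 + 17 = 46.
N + S + L + M: cost 12 + 4 + 8 + 4 = 28 ≤ 35, payoff 5 + 13 + 10 + 17 = 45.
S + L + M + K: cost 4 + 8 + 4 + 9 = 25 ≤ 35, payoff 13 + 10 + 17 + 7 = 47.
Best is S, L, M, and K with total payoff 47.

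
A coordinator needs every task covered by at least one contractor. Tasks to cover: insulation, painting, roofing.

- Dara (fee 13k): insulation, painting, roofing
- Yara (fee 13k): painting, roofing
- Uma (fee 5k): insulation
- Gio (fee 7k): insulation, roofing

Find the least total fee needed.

13

This is an integer covering problem.
The greedy cost-per-new-task heuristic would pick Gio and Dara for 20, but a cheaper cover exists.
Dara alone covers insulation, painting, roofing — every task.
Total fee: 13.
No cover costs less than 13.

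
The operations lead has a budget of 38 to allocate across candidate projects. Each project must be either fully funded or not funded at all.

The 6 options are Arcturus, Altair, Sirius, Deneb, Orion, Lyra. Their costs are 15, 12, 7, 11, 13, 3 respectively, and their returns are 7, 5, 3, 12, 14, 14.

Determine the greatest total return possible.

43

Allowing fractional choices, the relaxed optimum would be about 45.1, but projects are indivisible.
Arcturus + Sirius + Orion + Lyra: cost 15 + 7 + 13 + 3 = 38 ≤ 38, return 7 + 3 + 14 + 14 = 38.
Sirius + Deneb + Orion + Lyra: cost 7 + 11 + 13 + 3 = 34 ≤ 38, return 3 + 12 + 14 + 14 = 43.
Deneb + Orion + Lyra: cost 11 + 13 + 3 = 27 ≤ 38, return 12 + 14 + 14 = 40.
Best is Sirius, Deneb, Orion, and Lyra with total return 43.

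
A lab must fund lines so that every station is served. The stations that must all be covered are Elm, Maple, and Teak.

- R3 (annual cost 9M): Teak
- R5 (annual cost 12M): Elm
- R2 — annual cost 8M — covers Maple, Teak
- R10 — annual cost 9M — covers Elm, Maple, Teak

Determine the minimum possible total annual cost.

9

R10 alone covers Elm, Maple, Teak — every station.
Total annual cost: 9.
No cover costs less than 9.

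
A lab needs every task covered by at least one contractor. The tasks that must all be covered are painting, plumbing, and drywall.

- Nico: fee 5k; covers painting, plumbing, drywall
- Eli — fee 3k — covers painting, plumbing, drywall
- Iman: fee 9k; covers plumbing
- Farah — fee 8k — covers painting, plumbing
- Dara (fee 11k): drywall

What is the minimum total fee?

3

Eli alone covers painting, plumbing, drywall — every task.
Total fee: 3.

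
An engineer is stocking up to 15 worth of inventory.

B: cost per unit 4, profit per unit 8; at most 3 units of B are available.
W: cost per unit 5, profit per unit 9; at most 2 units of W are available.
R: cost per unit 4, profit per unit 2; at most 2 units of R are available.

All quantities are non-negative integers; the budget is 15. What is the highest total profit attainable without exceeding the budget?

1×B and 2×W: cost 14 ≤ 15, profit 1·8 + 2·9 = 26.
2×B and 1×W: cost 13 ≤ 15, profit 2·8 + 1·9 = 25.
Best is 26.

26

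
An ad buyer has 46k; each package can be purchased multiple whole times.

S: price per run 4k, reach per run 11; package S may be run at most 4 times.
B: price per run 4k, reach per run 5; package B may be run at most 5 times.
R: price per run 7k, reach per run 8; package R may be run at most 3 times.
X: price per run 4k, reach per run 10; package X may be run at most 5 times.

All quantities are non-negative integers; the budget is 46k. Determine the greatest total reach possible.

104

This is a bounded integer knapsack.
Take 4×S, 2×B, and 5×X: price 44 ≤ 46, reach 4·11 + 2·5 + 5·10 = 104.
S has the best ratio (11/4) and is taken to its limit of 4; remaining capacity is filled optimally with the others.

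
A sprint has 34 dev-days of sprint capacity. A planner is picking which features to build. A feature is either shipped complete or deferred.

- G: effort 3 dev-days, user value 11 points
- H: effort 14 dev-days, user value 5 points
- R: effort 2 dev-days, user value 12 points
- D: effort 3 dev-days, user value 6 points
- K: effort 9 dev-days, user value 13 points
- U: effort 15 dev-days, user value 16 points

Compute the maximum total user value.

58

Allowing fractional choices, the relaxed optimum would be about 58.7, but features are indivisible.
R + D + K + U: effort 2 + 3 + 9 + 15 = 29 ≤ 34, user value 12 + 6 + 13 + 16 = 47.
G + R + K + U: effort 3 + 2 + 9 + 15 = 29 ≤ 34, user value 11 + 12 + 13 + 16 = 52.
G + R + D + K + U: effort 3 + 2 + 3 + 9 + 15 = 32 ≤ 34, user value 11 + 12 + 6 + 13 + 16 = 58.
Best is G, R, D, K, and U with total user value 58.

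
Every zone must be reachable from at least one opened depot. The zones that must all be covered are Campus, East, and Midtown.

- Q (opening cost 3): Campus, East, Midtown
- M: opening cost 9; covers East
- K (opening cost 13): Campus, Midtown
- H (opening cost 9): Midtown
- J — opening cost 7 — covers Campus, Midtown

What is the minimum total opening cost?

3

Q alone covers Campus, East, Midtown — every zone.
Total opening cost: 3.
No cover costs less than 3.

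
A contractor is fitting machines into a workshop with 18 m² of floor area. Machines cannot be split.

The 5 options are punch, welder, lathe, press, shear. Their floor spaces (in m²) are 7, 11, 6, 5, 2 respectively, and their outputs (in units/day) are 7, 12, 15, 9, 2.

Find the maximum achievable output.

31

Take punch, lathe, and press: floor space 7 + 6 + 5 = 18 ≤ 18, output 7 + 15 + 9 = 31.
No other feasible combination does better.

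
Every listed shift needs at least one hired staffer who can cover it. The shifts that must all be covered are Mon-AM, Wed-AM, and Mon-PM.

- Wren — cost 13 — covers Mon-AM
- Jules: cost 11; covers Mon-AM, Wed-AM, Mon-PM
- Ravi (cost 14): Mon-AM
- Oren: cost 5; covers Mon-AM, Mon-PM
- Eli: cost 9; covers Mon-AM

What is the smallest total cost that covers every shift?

11

The greedy cost-per-new-shift heuristic would pick Oren and Jules for 16, but a cheaper cover exists.
Jules alone covers Mon-AM, Wed-AM, Mon-PM — every shift.
Total cost: 11.
No cover costs less than 11.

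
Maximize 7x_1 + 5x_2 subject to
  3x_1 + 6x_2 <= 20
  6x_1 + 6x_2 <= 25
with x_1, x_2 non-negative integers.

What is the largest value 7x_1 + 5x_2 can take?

The continuous relaxation peaks at (4.17, 0) with value 29.17; rounding to a feasible lattice point costs some objective.
(x_1,x_2)=(4,0): 3·4+6·0=12≤20, 6·4+6·0=24≤25, objective 28.
(x_1,x_2)=(3,1): 3·3+6·1=15≤20, 6·3+6·1=24≤25, objective 26.
(x_1,x_2)=(3,0): 3·3+6·0=9≤20, 6·3+6·0=18≤25, objective 21.
Maximum is 28 at (x_1,x_2)=(4,0).

28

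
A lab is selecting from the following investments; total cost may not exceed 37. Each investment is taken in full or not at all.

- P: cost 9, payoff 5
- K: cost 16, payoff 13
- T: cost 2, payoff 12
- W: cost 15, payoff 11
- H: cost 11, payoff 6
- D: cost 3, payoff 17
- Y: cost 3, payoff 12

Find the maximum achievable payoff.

Allowing fractional choices, the relaxed optimum would be about 63.5, but investments are indivisible.
K + T + H + D + Y: cost 16 + 2 + 11 + 3 + 3 = 35 ≤ 37, payoff 13 + 12 + 6 + 17 + 12 = 60.
P + K + T + D + Y: cost 9 + 16 + 2 + 3 + 3 = 33 ≤ 37, payoff 5 + 13 + 12 + 17 + 12 = 59.
Best is K, T, H, D, and Y with total payoff 60.

60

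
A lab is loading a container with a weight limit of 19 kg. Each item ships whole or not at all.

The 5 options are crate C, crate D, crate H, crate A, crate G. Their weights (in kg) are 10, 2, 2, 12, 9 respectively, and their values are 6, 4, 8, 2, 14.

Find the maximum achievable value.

This is a 0-1 knapsack instance.
crate D + crate H + crate G: weight 2 + 2 + 9 = 13 ≤ 19, value 4 + 8 + 14 = 26.
crate C + crate G: weight 10 + 9 = 19 ≤ 19, value 6 + 14 = 20.
crate H + crate G: weight 2 + 9 = 11 ≤ 19, value 8 + 14 = 22.
Best is crate D, crate H, and crate G with total value 26.

26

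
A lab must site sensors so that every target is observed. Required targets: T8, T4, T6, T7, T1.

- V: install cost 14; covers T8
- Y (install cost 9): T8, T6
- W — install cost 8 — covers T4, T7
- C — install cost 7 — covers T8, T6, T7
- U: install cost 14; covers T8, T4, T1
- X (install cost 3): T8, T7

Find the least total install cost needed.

The greedy cost-per-new-target heuristic would pick X, C, and U for 24, but a cheaper cover exists.
Choose C and U: together they cover T8, T4, T6, T7, T1 — every target.
Total install cost: 7 + 14 = 21.
No cover costs less than 21.

21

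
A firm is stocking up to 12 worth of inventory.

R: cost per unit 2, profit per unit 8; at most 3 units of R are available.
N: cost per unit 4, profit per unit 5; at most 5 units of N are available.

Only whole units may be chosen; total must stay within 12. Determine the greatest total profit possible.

29

R has the best ratio (8/2); taking only R gives at most 3×8 = 24 (stopped by the supply cap of 3).
Mixing does better — 3×R and 1×N: cost 10 ≤ 12, profit 3·8 + 1·5 = 29.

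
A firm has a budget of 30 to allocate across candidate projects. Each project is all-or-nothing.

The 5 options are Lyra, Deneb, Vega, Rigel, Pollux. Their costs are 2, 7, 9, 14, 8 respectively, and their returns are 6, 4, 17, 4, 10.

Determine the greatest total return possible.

This is a 0-1 knapsack instance.
Allowing fractional choices, the relaxed optimum would be about 38.1, but projects are indivisible.
Lyra + Deneb + Vega + Pollux: cost 2 + 7 + 9 + 8 = 26 ≤ 30, return 6 + 4 + 17 + 10 = 37.
Lyra + Vega + Pollux: cost 2 + 9 + 8 = 19 ≤ 30, return 6 + 17 + 10 = 33.
Best is Lyra, Deneb, Vega, and Pollux with total return 37.

37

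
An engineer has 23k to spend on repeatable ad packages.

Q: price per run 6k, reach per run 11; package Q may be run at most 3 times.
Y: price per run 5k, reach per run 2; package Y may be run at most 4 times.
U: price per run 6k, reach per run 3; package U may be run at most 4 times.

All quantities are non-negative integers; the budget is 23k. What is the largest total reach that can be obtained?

Take 3×Q and 1×Y: price 23 ≤ 23, reach 3·11 + 1·2 = 35.
Q has the best ratio (11/6) and is taken to its limit of 3; remaining capacity is filled optimally with the others.

35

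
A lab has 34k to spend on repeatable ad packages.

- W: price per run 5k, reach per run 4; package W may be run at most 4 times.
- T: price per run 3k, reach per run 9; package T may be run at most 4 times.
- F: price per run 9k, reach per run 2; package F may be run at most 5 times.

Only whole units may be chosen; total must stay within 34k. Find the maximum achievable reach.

This is a bounded integer knapsack.
T has the best ratio (9/3); taking only T gives at most 4×9 = 36 (stopped by the supply cap of 4).
Mixing does better — 4×W and 4×T: price 32 ≤ 34, reach 4·4 + 4·9 = 52.

52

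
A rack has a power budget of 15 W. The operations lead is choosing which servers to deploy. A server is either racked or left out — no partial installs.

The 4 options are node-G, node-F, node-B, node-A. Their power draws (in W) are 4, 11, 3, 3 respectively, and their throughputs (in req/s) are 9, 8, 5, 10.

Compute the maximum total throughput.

24

Allowing fractional choices, the relaxed optimum would be about 27.6, but servers are indivisible.
node-G + node-A: power draw 4 + 3 = 7 ≤ 15, throughput 9 + 10 = 19.
node-G + node-B + node-A: power draw 4 + 3 + 3 = 10 ≤ 15, throughput 9 + 5 + 10 = 24.
Best is node-G, node-B, and node-A with total throughput 24.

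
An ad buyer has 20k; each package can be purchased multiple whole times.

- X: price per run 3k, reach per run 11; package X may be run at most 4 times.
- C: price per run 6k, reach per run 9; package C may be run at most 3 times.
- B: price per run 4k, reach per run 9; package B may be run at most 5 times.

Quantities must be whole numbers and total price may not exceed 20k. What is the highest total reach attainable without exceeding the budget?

Take 4×X and 2×B: price 20 ≤ 20, reach 4·11 + 2·9 = 62.
X has the best ratio (11/3) and is taken to its limit of 4; remaining capacity is filled optimally with the others.

62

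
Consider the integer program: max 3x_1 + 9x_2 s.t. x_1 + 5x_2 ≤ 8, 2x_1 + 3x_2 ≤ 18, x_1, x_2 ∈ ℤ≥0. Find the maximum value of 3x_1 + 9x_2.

(x_1,x_2)=(8,0): 1·8+5·0=8≤8, 2·8+3·0=16≤18, objective 24.
(x_1,x_2)=(7,0): 1·7+5·0=7≤8, 2·7+3·0=14≤18, objective 21.
Maximum is 24 at (x_1,x_2)=(8,0).

24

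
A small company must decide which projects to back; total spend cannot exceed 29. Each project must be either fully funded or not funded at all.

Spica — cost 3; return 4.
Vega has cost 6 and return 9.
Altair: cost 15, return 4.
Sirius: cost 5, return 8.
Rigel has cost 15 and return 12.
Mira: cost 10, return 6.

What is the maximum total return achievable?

Spica + Vega + Sirius + Mira: cost 3 + 6 + 5 + 10 = 24 ≤ 29, return 4 + 9 + 8 + 6 = 27.
Vega + Sirius + Rigel: cost 6 + 5 + 15 = 26 ≤ 29, return 9 + 8 + 12 = 29.
Spica + Vega + Sirius + Rigel: cost 3 + 6 + 5 + 15 = 29 ≤ 29, return 4 + 9 + 8 + 12 = 33.
Best is Spica, Vega, Sirius, and Rigel with total return 33.

33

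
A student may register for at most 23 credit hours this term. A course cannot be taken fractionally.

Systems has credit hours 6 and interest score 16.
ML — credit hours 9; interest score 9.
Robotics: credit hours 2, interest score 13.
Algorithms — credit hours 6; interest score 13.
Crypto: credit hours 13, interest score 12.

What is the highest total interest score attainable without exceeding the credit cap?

51

Systems + ML + Robotics + Algorithms: credit hours 6 + 9 + 2 + 6 = 23 ≤ 23, interest score 16 + 9 + 13 + 13 = 51.
Systems + Robotics + Algorithms: credit hours 6 + 2 + 6 = 14 ≤ 23, interest score 16 + 13 + 13 = 42.
Best is Systems, ML, Robotics, and Algorithms with total interest score 51.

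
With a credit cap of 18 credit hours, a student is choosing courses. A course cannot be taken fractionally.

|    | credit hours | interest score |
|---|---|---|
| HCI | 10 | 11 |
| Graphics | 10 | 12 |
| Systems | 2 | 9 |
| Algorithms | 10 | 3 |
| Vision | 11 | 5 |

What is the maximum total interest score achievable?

This is an integer program with binary decision variables.
Allowing fractional choices, the relaxed optimum would be about 27.6, but courses are indivisible.
Graphics + Systems: credit hours 10 + 2 = 12 ≤ 18, interest score 12 + 9 = 21.
HCI + Systems: credit hours 10 + 2 = 12 ≤ 18, interest score 11 + 9 = 20.
Systems + Vision: credit hours 2 + 11 = 13 ≤ 18, interest score 9 + 5 = 14.
Best is Graphics and Systems with total interest score 21.

21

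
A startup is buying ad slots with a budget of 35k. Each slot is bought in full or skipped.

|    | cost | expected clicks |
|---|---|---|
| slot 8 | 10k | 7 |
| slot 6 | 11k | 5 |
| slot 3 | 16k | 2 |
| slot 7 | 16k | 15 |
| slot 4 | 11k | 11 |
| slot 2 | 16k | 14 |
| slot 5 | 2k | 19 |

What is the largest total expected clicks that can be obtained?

48

Treat it as a binary knapsack problem.
slot 7 + slot 4 + slot 5: cost 16 + 11 + 2 = 29 ≤ 35, expected clicks 15 + 11 + 19 = 45.
slot 7 + slot 2 + slot 5: cost 16 + 16 + 2 = 34 ≤ 35, expected clicks 15 + 14 + 19 = 48.
Best is slot 7, slot 2, and slot 5 with total expected clicks 48.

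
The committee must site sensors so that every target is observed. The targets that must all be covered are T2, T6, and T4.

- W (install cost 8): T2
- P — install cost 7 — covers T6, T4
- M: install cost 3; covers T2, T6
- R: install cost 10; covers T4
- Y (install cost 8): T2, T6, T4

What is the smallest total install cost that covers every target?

This is a weighted set-cover instance.
The greedy cost-per-new-target heuristic would pick M and P for 10, but a cheaper cover exists.
Y alone covers T2, T6, T4 — every target.
Total install cost: 8.
No cover costs less than 8.

8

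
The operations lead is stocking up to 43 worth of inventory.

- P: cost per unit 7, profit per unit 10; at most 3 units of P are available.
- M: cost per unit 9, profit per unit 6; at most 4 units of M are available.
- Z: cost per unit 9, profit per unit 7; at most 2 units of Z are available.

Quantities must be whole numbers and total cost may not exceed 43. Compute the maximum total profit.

This is a bounded integer knapsack.
Take 3×P and 2×Z: cost 39 ≤ 43, profit 3·10 + 2·7 = 44.
P has the best ratio (10/7) and is taken to its limit of 3; remaining capacity is filled optimally with the others.

44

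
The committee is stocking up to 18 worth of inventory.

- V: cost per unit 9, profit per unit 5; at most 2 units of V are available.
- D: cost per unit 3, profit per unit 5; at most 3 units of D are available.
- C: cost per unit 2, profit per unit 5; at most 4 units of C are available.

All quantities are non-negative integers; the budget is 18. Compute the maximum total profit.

This is a bounded integer knapsack.
C has the best ratio (5/2); taking only C gives at most 4×5 = 20 (stopped by the supply cap of 4).
Mixing does better — 3×D and 4×C: cost 17 ≤ 18, profit 3·5 + 4·5 = 35.

35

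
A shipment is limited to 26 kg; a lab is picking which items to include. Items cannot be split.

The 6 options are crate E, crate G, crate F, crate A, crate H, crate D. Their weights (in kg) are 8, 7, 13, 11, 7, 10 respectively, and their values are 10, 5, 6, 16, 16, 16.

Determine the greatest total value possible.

crate E + crate A + crate H: weight 8 + 11 + 7 = 26 ≤ 26, value 10 + 16 + 16 = 42.
crate E + crate H + crate D: weight 8 + 7 + 10 = 25 ≤ 26, value 10 + 16 + 16 = 42.
crate G + crate H + crate D: weight 7 + 7 + 10 = 24 ≤ 26, value 5 + 16 + 16 = 37.
The maximum value is 42; one optimal choice is crate E, crate H, and crate D.

42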